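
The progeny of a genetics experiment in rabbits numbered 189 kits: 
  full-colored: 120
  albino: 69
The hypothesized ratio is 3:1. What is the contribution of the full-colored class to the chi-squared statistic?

Under the 3:1 hypothesis (Σ ratio = 4, N = 189):
  full-colored: 189 × 3/4 = 141.75
  albino: 189 × 1/4 = 47.25
Contribution of full-colored: (120 − 141.75)² / 141.75 = 3.3373

3.337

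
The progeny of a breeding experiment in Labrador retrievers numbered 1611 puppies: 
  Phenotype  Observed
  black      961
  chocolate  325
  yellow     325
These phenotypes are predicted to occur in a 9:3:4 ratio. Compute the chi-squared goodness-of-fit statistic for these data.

Expected counts for N = 1611 under a 9:3:4 ratio (total parts = 16):
  black: 1611 × 9/16 = 906.1875
  chocolate: 1611 × 3/16 = 302.0625
  yellow: 1611 × 4/16 = 402.75
χ² = Σ (O − E)² / E
  black: (961 − 906.1875)² / 906.1875 = 3.3154
  chocolate: (325 − 302.0625)² / 302.0625 = 1.7418
  yellow: (325 − 402.75)² / 402.75 = 15.0095
χ² = 3.3154 + 1.7418 + 15.0095 = 20.0667 ≈ 20.067

20.067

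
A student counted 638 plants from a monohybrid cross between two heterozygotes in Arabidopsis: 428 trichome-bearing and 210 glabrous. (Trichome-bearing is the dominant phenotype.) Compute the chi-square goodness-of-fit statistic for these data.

For a monohybrid cross between heterozygotes with complete dominance, the expected phenotypic ratio is 3:1.
Expected counts for N = 638 under a 3:1 ratio (total parts = 4):
  trichome-bearing: 638 × 3/4 = 478.5
  glabrous: 638 × 1/4 = 159.5
χ² = Σ (O − E)² / E
  trichome-bearing: (428 − 478.5)² / 478.5 = 5.3297
  glabrous: (210 − 159.5)² / 159.5 = 15.9890
χ² = 5.3297 + 15.9890 = 21.3187 ≈ 21.319

21.319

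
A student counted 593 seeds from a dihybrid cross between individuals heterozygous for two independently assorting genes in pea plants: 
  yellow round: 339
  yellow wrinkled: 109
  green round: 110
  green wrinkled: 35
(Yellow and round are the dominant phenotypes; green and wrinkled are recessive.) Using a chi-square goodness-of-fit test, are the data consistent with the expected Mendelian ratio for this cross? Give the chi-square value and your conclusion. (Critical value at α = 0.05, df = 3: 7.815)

0.259; consistent

A dihybrid F₂ with independent assortment and complete dominance at both loci gives a 9:3:3:1 phenotypic ratio.
The 9:3:3:1 ratio has 16 parts, so with N = 593 the expected counts are:
  yellow round: 593 × 9/16 = 333.5625
  yellow wrinkled: 593 × 3/16 = 111.1875
  green round: 593 × 3/16 = 111.1875
  green wrinkled: 593 × 1/16 = 37.0625
χ² = Σ (O − E)² / E
  yellow round: (339 − 333.5625)² / 333.5625 = 0.0886
  yellow wrinkled: (109 − 111.1875)² / 111.1875 = 0.0430
  green round: (110 − 111.1875)² / 111.1875 = 0.0127
  green wrinkled: (35 − 37.0625)² / 37.0625 = 0.1148
χ² = 0.0886 + 0.0430 + 0.0127 + 0.1148 = 0.2591 ≈ 0.259
Degrees of freedom = 4 − 1 = 3; critical value at α = 0.05 is 7.815.
Since 0.259 < 7.815, we fail to reject the null hypothesis — the data are consistent with the 9:3:3:1 ratio.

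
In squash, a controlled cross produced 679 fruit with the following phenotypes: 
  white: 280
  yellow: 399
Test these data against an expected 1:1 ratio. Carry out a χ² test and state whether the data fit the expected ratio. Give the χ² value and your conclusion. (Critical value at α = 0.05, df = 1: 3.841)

The 1:1 ratio has 2 parts, so with N = 679 the expected counts are:
  white: 679 × 1/2 = 339.5
  yellow: 679 × 1/2 = 339.5
χ² = Σ (O − E)² / E
  white: (280 − 339.5)² / 339.5 = 10.4278
  yellow: (399 − 339.5)² / 339.5 = 10.4278
χ² = 10.4278 + 10.4278 = 20.8556 ≈ 20.856
Degrees of freedom = 2 − 1 = 1; critical value at α = 0.05 is 3.841.
Since 20.856 > 3.841, we reject the null hypothesis — the data do not fit the 1:1 ratio.

20.856; not consistent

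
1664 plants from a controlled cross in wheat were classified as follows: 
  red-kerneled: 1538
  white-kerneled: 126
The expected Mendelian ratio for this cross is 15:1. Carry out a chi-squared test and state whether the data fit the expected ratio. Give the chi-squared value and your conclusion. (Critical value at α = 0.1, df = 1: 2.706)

The 15:1 ratio has 16 parts, so with N = 1664 the expected counts are:
  red-kerneled: 1664 × 15/16 = 1560
  white-kerneled: 1664 × 1/16 = 104
χ² = Σ (O − E)² / E
  red-kerneled: (1538 − 1560)² / 1560 = 0.3103
  white-kerneled: (126 − 104)² / 104 = 4.6538
χ² = 0.3103 + 4.6538 = 4.9641 ≈ 4.964
Degrees of freedom = 2 − 1 = 1; critical value at α = 0.1 is 2.706.
Since 4.964 > 2.706, we reject the null hypothesis — the data do not fit the 15:1 ratio.

4.964; not consistent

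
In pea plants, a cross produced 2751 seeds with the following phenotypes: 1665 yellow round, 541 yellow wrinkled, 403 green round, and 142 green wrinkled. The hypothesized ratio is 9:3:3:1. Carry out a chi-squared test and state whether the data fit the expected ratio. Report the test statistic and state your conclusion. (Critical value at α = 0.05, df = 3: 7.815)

40.047; not consistent

Expected counts for N = 2751 under a 9:3:3:1 ratio (total parts = 16):
  yellow round: 2751 × 9/16 = 1547.4375
  yellow wrinkled: 2751 × 3/16 = 515.8125
  green round: 2751 × 3/16 = 515.8125
  green wrinkled: 2751 × 1/16 = 171.9375
χ² = Σ (O − E)² / E
  yellow round: (1665 − 1547.4375)² / 1547.4375 = 8.9315
  yellow wrinkled: (541 − 515.8125)² / 515.8125 = 1.2299
  green round: (403 − 515.8125)² / 515.8125 = 24.6730
  green wrinkled: (142 − 171.9375)² / 171.9375 = 5.2127
χ² = 8.9315 + 1.2299 + 24.6730 + 5.2127 = 40.0471 ≈ 40.047
Degrees of freedom = 4 − 1 = 3; critical value at α = 0.05 is 7.815.
Since 40.047 > 7.815, we reject the null hypothesis — the data do not fit the 9:3:3:1 ratio.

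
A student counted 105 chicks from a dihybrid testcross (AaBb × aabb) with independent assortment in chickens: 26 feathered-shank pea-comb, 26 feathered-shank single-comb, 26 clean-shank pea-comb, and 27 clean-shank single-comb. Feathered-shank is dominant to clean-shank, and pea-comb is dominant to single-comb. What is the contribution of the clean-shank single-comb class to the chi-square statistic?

0.021

A dihybrid testcross with independent assortment gives a 1:1:1:1 ratio.
The 1:1:1:1 ratio has 4 parts, so with N = 105 the expected counts are:
  feathered-shank pea-comb: 105 × 1/4 = 26.25
  feathered-shank single-comb: 105 × 1/4 = 26.25
  clean-shank pea-comb: 105 × 1/4 = 26.25
  clean-shank single-comb: 105 × 1/4 = 26.25
Contribution of clean-shank single-comb: (27 − 26.25)² / 26.25 = 0.0214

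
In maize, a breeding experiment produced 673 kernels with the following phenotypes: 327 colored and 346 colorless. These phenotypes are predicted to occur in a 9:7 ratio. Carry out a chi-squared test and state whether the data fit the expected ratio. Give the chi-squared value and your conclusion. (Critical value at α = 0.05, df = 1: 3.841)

16.053; not consistent

Expected counts for N = 673 under a 9:7 ratio (total parts = 16):
  colored: 673 × 9/16 = 378.5625
  colorless: 673 × 7/16 = 294.4375
χ² = Σ (O − E)² / E
  colored: (327 − 378.5625)² / 378.5625 = 7.0231
  colorless: (346 − 294.4375)² / 294.4375 = 9.0297
χ² = 7.0231 + 9.0297 = 16.0528 ≈ 16.053
Degrees of freedom = 2 − 1 = 1; critical value at α = 0.05 is 3.841.
Since 16.053 > 3.841, we reject the null hypothesis — the data do not fit the 9:7 ratio.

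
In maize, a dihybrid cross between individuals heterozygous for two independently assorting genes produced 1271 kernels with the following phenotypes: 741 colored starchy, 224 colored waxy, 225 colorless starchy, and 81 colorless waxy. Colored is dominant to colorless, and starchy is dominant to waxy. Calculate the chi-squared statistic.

2.584

A dihybrid F₂ with independent assortment and complete dominance at both loci gives a 9:3:3:1 phenotypic ratio.
Under the 9:3:3:1 hypothesis (Σ ratio = 16, N = 1271):
  colored starchy: 1271 × 9/16 = 714.9375
  colored waxy: 1271 × 3/16 = 238.3125
  colorless starchy: 1271 × 3/16 = 238.3125
  colorless waxy: 1271 × 1/16 = 79.4375
χ² = Σ (O − E)² / E
  colored starchy: (741 − 714.9375)² / 714.9375 = 0.9501
  colored waxy: (224 − 238.3125)² / 238.3125 = 0.8596
  colorless starchy: (225 − 238.3125)² / 238.3125 = 0.7437
  colorless waxy: (81 − 79.4375)² / 79.4375 = 0.0307
χ² = 0.9501 + 0.8596 + 0.7437 + 0.0307 = 2.5841 ≈ 2.584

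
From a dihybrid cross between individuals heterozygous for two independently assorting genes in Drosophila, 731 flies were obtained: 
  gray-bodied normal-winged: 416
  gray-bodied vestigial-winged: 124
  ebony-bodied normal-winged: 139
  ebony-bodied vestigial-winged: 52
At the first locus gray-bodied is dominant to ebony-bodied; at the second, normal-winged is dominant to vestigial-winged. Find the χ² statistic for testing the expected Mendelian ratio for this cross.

2.201

A dihybrid F₂ with independent assortment and complete dominance at both loci gives a 9:3:3:1 phenotypic ratio.
The 9:3:3:1 ratio has 16 parts, so with N = 731 the expected counts are:
  gray-bodied normal-winged: 731 × 9/16 = 411.1875
  gray-bodied vestigial-winged: 731 × 3/16 = 137.0625
  ebony-bodied normal-winged: 731 × 3/16 = 137.0625
  ebony-bodied vestigial-winged: 731 × 1/16 = 45.6875
χ² = Σ (O − E)² / E
  gray-bodied normal-winged: (416 − 411.1875)² / 411.1875 = 0.0563
  gray-bodied vestigial-winged: (124 − 137.0625)² / 137.0625 = 1.2449
  ebony-bodied normal-winged: (139 − 137.0625)² / 137.0625 = 0.0274
  ebony-bodied vestigial-winged: (52 − 45.6875)² / 45.6875 = 0.8722
χ² = 0.0563 + 1.2449 + 0.0274 + 0.8722 = 2.2008 ≈ 2.201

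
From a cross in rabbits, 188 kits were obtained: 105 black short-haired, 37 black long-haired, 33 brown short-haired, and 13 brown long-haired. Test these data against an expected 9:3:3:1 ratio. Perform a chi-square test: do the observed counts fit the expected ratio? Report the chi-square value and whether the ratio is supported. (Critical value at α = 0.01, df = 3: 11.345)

0.369; consistent

Under the 9:3:3:1 hypothesis (Σ ratio = 16, N = 188):
  black short-haired: 188 × 9/16 = 105.75
  black long-haired: 188 × 3/16 = 35.25
  brown short-haired: 188 × 3/16 = 35.25
  brown long-haired: 188 × 1/16 = 11.75
χ² = Σ (O − E)² / E
  black short-haired: (105 − 105.75)² / 105.75 = 0.0053
  black long-haired: (37 − 35.25)² / 35.25 = 0.0869
  brown short-haired: (33 − 35.25)² / 35.25 = 0.1436
  brown long-haired: (13 − 11.75)² / 11.75 = 0.1330
χ² = 0.0053 + 0.0869 + 0.1436 + 0.1330 = 0.3688 ≈ 0.369
Degrees of freedom = 4 − 1 = 3; critical value at α = 0.01 is 11.345.
Since 0.369 < 11.345, we fail to reject the null hypothesis — the data are consistent with the 9:3:3:1 ratio.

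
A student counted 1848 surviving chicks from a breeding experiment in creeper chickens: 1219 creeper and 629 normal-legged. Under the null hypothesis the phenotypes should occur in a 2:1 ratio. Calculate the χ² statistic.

0.412

Expected counts for N = 1848 under a 2:1 ratio (total parts = 3):
  creeper: 1848 × 2/3 = 1232
  normal-legged: 1848 × 1/3 = 616
χ² = Σ (O − E)² / E
  creeper: (1219 − 1232)² / 1232 = 0.1372
  normal-legged: (629 − 616)² / 616 = 0.2744
χ² = 0.1372 + 0.2744 = 0.4116 ≈ 0.412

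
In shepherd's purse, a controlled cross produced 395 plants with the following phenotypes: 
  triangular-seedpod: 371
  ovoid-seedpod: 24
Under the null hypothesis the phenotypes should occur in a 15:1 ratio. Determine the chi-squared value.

0.020

Expected counts for N = 395 under a 15:1 ratio (total parts = 16):
  triangular-seedpod: 395 × 15/16 = 370.3125
  ovoid-seedpod: 395 × 1/16 = 24.6875
χ² = Σ (O − E)² / E
  triangular-seedpod: (371 − 370.3125)² / 370.3125 = 0.0013
  ovoid-seedpod: (24 − 24.6875)² / 24.6875 = 0.0191
χ² = 0.0013 + 0.0191 = 0.0204 ≈ 0.020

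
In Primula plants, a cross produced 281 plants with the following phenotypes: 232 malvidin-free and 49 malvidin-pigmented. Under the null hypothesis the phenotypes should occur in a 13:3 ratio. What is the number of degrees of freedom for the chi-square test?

A goodness-of-fit test with 2 phenotype classes has df = 2 − 1 = 1.

1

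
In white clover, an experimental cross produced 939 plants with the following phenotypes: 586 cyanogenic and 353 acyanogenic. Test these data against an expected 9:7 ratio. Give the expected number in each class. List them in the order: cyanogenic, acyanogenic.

Under the 9:7 hypothesis (Σ ratio = 16, N = 939):
  cyanogenic: 939 × 9/16 = 528.1875
  acyanogenic: 939 × 7/16 = 410.8125

528.1875, 410.8125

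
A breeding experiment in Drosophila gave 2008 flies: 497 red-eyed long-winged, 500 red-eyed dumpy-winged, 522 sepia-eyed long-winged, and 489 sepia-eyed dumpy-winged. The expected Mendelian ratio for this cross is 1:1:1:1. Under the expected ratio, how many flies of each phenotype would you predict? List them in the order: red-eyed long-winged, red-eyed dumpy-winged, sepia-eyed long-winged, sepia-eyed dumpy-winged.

Total ratio parts = 4. Expected numbers out of 2008:
  red-eyed long-winged: 2008 × 1/4 = 502
  red-eyed dumpy-winged: 2008 × 1/4 = 502
  sepia-eyed long-winged: 2008 × 1/4 = 502
  sepia-eyed dumpy-winged: 2008 × 1/4 = 502

502, 502, 502, 502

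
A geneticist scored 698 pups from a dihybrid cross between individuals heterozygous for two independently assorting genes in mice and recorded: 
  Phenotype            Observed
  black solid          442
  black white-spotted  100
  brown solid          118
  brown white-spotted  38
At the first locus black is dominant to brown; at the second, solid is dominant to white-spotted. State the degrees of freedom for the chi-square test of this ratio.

A dihybrid F₂ with independent assortment and complete dominance at both loci gives a 9:3:3:1 phenotypic ratio.
A goodness-of-fit test with 4 phenotype classes has df = 4 − 1 = 3.

3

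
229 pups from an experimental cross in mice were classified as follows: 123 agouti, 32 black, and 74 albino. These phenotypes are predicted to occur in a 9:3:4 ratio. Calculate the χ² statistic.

7.949

Under the 9:3:4 hypothesis (Σ ratio = 16, N = 229):
  agouti: 229 × 9/16 = 128.8125
  black: 229 × 3/16 = 42.9375
  albino: 229 × 4/16 = 57.25
χ² = Σ (O − E)² / E
  agouti: (123 − 128.8125)² / 128.8125 = 0.2623
  black: (32 − 42.9375)² / 42.9375 = 2.7861
  albino: (74 − 57.25)² / 57.25 = 4.9007
χ² = 0.2623 + 2.7861 + 4.9007 = 7.9491 ≈ 7.949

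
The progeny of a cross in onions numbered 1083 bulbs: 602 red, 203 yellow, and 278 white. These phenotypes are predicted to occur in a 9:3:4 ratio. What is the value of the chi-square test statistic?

0.279

Under the 9:3:4 hypothesis (Σ ratio = 16, N = 1083):
  red: 1083 × 9/16 = 609.1875
  yellow: 1083 × 3/16 = 203.0625
  white: 1083 × 4/16 = 270.75
χ² = Σ (O − E)² / E
  red: (602 − 609.1875)² / 609.1875 = 0.0848
  yellow: (203 − 203.0625)² / 203.0625 = 0.0000
  white: (278 − 270.75)² / 270.75 = 0.1941
χ² = 0.0848 + 0.0000 + 0.1941 = 0.2789 ≈ 0.279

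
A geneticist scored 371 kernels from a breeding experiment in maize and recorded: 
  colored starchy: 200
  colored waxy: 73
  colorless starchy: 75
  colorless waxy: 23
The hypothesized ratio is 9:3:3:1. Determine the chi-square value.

0.958

Expected counts for N = 371 under a 9:3:3:1 ratio (total parts = 16):
  colored starchy: 371 × 9/16 = 208.6875
  colored waxy: 371 × 3/16 = 69.5625
  colorless starchy: 371 × 3/16 = 69.5625
  colorless waxy: 371 × 1/16 = 23.1875
χ² = Σ (O − E)² / E
  colored starchy: (200 − 208.6875)² / 208.6875 = 0.3617
  colored waxy: (73 − 69.5625)² / 69.5625 = 0.1699
  colorless starchy: (75 − 69.5625)² / 69.5625 = 0.4250
  colorless waxy: (23 − 23.1875)² / 23.1875 = 0.0015
χ² = 0.3617 + 0.1699 + 0.4250 + 0.0015 = 0.9581 ≈ 0.958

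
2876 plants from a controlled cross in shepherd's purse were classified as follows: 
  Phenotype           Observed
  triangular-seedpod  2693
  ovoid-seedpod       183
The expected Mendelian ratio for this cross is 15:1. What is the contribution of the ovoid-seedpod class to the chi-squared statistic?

0.059

Expected counts for N = 2876 under a 15:1 ratio (total parts = 16):
  triangular-seedpod: 2876 × 15/16 = 2696.25
  ovoid-seedpod: 2876 × 1/16 = 179.75
Contribution of ovoid-seedpod: (183 − 179.75)² / 179.75 = 0.0588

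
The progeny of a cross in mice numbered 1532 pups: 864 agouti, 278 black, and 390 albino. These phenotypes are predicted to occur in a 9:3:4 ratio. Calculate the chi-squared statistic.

Expected counts for N = 1532 under a 9:3:4 ratio (total parts = 16):
  agouti: 1532 × 9/16 = 861.75
  black: 1532 × 3/16 = 287.25
  albino: 1532 × 4/16 = 383
χ² = Σ (O − E)² / E
  agouti: (864 − 861.75)² / 861.75 = 0.0059
  black: (278 − 287.25)² / 287.25 = 0.2979
  albino: (390 − 383)² / 383 = 0.1279
χ² = 0.0059 + 0.2979 + 0.1279 = 0.4317 ≈ 0.432

0.432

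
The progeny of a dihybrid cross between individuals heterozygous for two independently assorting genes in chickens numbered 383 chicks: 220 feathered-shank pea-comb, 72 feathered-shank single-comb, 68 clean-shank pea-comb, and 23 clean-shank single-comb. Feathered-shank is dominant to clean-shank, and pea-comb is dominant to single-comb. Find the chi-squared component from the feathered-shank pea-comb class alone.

A dihybrid F₂ with independent assortment and complete dominance at both loci gives a 9:3:3:1 phenotypic ratio.
The 9:3:3:1 ratio has 16 parts, so with N = 383 the expected counts are:
  feathered-shank pea-comb: 383 × 9/16 = 215.4375
  feathered-shank single-comb: 383 × 3/16 = 71.8125
  clean-shank pea-comb: 383 × 3/16 = 71.8125
  clean-shank single-comb: 383 × 1/16 = 23.9375
Contribution of feathered-shank pea-comb: (220 − 215.4375)² / 215.4375 = 0.0966

0.097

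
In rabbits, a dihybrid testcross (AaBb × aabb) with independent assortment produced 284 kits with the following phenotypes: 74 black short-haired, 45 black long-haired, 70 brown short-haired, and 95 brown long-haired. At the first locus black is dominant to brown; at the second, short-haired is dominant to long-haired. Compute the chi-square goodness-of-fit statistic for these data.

A dihybrid testcross with independent assortment gives a 1:1:1:1 ratio.
Expected counts for N = 284 under a 1:1:1:1 ratio (total parts = 4):
  black short-haired: 284 × 1/4 = 71
  black long-haired: 284 × 1/4 = 71
  brown short-haired: 284 × 1/4 = 71
  brown long-haired: 284 × 1/4 = 71
χ² = Σ (O − E)² / E
  black short-haired: (74 − 71)² / 71 = 0.1268
  black long-haired: (45 − 71)² / 71 = 9.5211
  brown short-haired: (70 − 71)² / 71 = 0.0141
  brown long-haired: (95 − 71)² / 71 = 8.1127
χ² = 0.1268 + 9.5211 + 0.0141 + 8.1127 = 17.7747 ≈ 17.775

17.775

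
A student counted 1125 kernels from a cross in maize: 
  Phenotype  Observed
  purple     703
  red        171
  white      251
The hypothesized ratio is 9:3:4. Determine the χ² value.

18.600

Under the 9:3:4 hypothesis (Σ ratio = 16, N = 1125):
  purple: 1125 × 9/16 = 632.8125
  red: 1125 × 3/16 = 210.9375
  white: 1125 × 4/16 = 281.25
χ² = Σ (O − E)² / E
  purple: (703 − 632.8125)² / 632.8125 = 7.7847
  red: (171 − 210.9375)² / 210.9375 = 7.5615
  white: (251 − 281.25)² / 281.25 = 3.2536
χ² = 7.7847 + 7.5615 + 3.2536 = 18.5998 ≈ 18.600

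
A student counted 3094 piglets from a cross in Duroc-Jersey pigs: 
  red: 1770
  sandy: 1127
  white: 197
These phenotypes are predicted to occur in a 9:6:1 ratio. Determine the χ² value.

The 9:6:1 ratio has 16 parts, so with N = 3094 the expected counts are:
  red: 3094 × 9/16 = 1740.375
  sandy: 3094 × 6/16 = 1160.25
  white: 3094 × 1/16 = 193.375
χ² = Σ (O − E)² / E
  red: (1770 − 1740.375)² / 1740.375 = 0.5043
  sandy: (1127 − 1160.25)² / 1160.25 = 0.9529
  white: (197 − 193.375)² / 193.375 = 0.0680
χ² = 0.5043 + 0.9529 + 0.0680 = 1.5252 ≈ 1.525

1.525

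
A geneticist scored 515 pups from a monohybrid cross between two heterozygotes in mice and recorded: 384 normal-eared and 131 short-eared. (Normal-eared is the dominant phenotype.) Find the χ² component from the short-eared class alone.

For a monohybrid cross between heterozygotes with complete dominance, the expected phenotypic ratio is 3:1.
Expected counts for N = 515 under a 3:1 ratio (total parts = 4):
  normal-eared: 515 × 3/4 = 386.25
  short-eared: 515 × 1/4 = 128.75
Contribution of short-eared: (131 − 128.75)² / 128.75 = 0.0393

0.039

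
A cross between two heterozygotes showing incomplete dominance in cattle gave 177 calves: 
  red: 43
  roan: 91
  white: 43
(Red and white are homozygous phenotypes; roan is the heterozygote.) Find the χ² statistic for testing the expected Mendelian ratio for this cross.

0.141

With incomplete dominance, a heterozygote × heterozygote cross gives a 1:2:1 phenotypic ratio.
Total ratio parts = 4. Expected numbers out of 177:
  red: 177 × 1/4 = 44.25
  roan: 177 × 2/4 = 88.5
  white: 177 × 1/4 = 44.25
χ² = Σ (O − E)² / E
  red: (43 − 44.25)² / 44.25 = 0.0353
  roan: (91 − 88.5)² / 88.5 = 0.0706
  white: (43 − 44.25)² / 44.25 = 0.0353
χ² = 0.0353 + 0.0706 + 0.0353 = 0.1412 ≈ 0.141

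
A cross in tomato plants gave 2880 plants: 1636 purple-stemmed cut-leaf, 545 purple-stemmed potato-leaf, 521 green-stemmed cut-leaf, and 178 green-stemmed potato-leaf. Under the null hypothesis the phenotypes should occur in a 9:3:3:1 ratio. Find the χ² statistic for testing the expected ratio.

0.895

Under the 9:3:3:1 hypothesis (Σ ratio = 16, N = 2880):
  purple-stemmed cut-leaf: 2880 × 9/16 = 1620
  purple-stemmed potato-leaf: 2880 × 3/16 = 540
  green-stemmed cut-leaf: 2880 × 3/16 = 540
  green-stemmed potato-leaf: 2880 × 1/16 = 180
χ² = Σ (O − E)² / E
  purple-stemmed cut-leaf: (1636 − 1620)² / 1620 = 0.1580
  purple-stemmed potato-leaf: (545 − 540)² / 540 = 0.0463
  green-stemmed cut-leaf: (521 − 540)² / 540 = 0.6685
  green-stemmed potato-leaf: (178 − 180)² / 180 = 0.0222
χ² = 0.1580 + 0.0463 + 0.6685 + 0.0222 = 0.895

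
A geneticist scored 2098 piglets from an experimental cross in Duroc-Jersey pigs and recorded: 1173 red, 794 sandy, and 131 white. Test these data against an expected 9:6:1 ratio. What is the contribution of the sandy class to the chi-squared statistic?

Under the 9:6:1 hypothesis (Σ ratio = 16, N = 2098):
  red: 2098 × 9/16 = 1180.125
  sandy: 2098 × 6/16 = 786.75
  white: 2098 × 1/16 = 131.125
Contribution of sandy: (794 − 786.75)² / 786.75 = 0.0668

0.067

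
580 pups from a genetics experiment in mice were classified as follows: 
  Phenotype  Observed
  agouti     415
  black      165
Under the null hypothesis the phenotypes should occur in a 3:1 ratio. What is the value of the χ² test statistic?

The 3:1 ratio has 4 parts, so with N = 580 the expected counts are:
  agouti: 580 × 3/4 = 435
  black: 580 × 1/4 = 145
χ² = Σ (O − E)² / E
  agouti: (415 − 435)² / 435 = 0.9195
  black: (165 − 145)² / 145 = 2.7586
χ² = 0.9195 + 2.7586 = 3.6781 ≈ 3.678

3.678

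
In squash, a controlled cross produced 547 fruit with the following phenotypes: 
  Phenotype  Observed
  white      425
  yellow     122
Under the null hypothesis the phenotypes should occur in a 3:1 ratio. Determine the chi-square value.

Total ratio parts = 4. Expected numbers out of 547:
  white: 547 × 3/4 = 410.25
  yellow: 547 × 1/4 = 136.75
χ² = Σ (O − E)² / E
  white: (425 − 410.25)² / 410.25 = 0.5303
  yellow: (122 − 136.75)² / 136.75 = 1.5910
χ² = 0.5303 + 1.5910 = 2.1213 ≈ 2.121

2.121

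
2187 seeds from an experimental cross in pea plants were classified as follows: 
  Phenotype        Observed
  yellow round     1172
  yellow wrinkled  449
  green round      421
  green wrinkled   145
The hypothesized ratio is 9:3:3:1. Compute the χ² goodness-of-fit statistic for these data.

7.247

Under the 9:3:3:1 hypothesis (Σ ratio = 16, N = 2187):
  yellow round: 2187 × 9/16 = 1230.1875
  yellow wrinkled: 2187 × 3/16 = 410.0625
  green round: 2187 × 3/16 = 410.0625
  green wrinkled: 2187 × 1/16 = 136.6875
χ² = Σ (O − E)² / E
  yellow round: (1172 − 1230.1875)² / 1230.1875 = 2.7523
  yellow wrinkled: (449 − 410.0625)² / 410.0625 = 3.6973
  green round: (421 − 410.0625)² / 410.0625 = 0.2917
  green wrinkled: (145 − 136.6875)² / 136.6875 = 0.5055
χ² = 2.7523 + 3.6973 + 0.2917 + 0.5055 = 7.2468 ≈ 7.247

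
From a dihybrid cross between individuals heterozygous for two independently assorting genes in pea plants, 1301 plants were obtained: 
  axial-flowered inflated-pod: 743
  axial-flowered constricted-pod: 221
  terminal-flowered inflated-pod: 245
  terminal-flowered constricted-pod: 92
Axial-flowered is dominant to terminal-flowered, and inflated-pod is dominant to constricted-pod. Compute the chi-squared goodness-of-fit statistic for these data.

3.737

A dihybrid F₂ with independent assortment and complete dominance at both loci gives a 9:3:3:1 phenotypic ratio.
Expected counts for N = 1301 under a 9:3:3:1 ratio (total parts = 16):
  axial-flowered inflated-pod: 1301 × 9/16 = 731.8125
  axial-flowered constricted-pod: 1301 × 3/16 = 243.9375
  terminal-flowered inflated-pod: 1301 × 3/16 = 243.9375
  terminal-flowered constricted-pod: 1301 × 1/16 = 81.3125
χ² = Σ (O − E)² / E
  axial-flowered inflated-pod: (743 − 731.8125)² / 731.8125 = 0.1710
  axial-flowered constricted-pod: (221 − 243.9375)² / 243.9375 = 2.1568
  terminal-flowered inflated-pod: (245 − 243.9375)² / 243.9375 = 0.0046
  terminal-flowered constricted-pod: (92 − 81.3125)² / 81.3125 = 1.4047
χ² = 0.1710 + 2.1568 + 0.0046 + 1.4047 = 3.7371 ≈ 3.737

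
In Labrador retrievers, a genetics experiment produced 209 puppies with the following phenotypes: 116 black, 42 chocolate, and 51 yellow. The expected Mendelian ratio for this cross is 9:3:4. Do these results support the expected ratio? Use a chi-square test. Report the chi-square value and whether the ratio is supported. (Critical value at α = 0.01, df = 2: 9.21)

0.253; consistent

Total ratio parts = 16. Expected numbers out of 209:
  black: 209 × 9/16 = 117.5625
  chocolate: 209 × 3/16 = 39.1875
  yellow: 209 × 4/16 = 52.25
χ² = Σ (O − E)² / E
  black: (116 − 117.5625)² / 117.5625 = 0.0208
  chocolate: (42 − 39.1875)² / 39.1875 = 0.2019
  yellow: (51 − 52.25)² / 52.25 = 0.0299
χ² = 0.0208 + 0.2019 + 0.0299 = 0.2526 ≈ 0.253
Degrees of freedom = 3 − 1 = 2; critical value at α = 0.01 is 9.21.
Since 0.253 < 9.21, we fail to reject the null hypothesis — the data are consistent with the 9:3:4 ratio.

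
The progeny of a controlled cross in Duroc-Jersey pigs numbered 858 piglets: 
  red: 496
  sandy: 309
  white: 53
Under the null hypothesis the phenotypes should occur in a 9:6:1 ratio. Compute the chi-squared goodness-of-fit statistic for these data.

0.883

The 9:6:1 ratio has 16 parts, so with N = 858 the expected counts are:
  red: 858 × 9/16 = 482.625
  sandy: 858 × 6/16 = 321.75
  white: 858 × 1/16 = 53.625
χ² = Σ (O − E)² / E
  red: (496 − 482.625)² / 482.625 = 0.3707
  sandy: (309 − 321.75)² / 321.75 = 0.5052
  white: (53 − 53.625)² / 53.625 = 0.0073
χ² = 0.3707 + 0.5052 + 0.0073 = 0.8832 ≈ 0.883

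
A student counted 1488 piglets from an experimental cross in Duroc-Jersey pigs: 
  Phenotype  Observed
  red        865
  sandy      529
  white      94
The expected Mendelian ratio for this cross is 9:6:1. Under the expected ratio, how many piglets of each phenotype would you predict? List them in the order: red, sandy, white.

Total ratio parts = 16. Expected numbers out of 1488:
  red: 1488 × 9/16 = 837
  sandy: 1488 × 6/16 = 558
  white: 1488 × 1/16 = 93

837, 558, 93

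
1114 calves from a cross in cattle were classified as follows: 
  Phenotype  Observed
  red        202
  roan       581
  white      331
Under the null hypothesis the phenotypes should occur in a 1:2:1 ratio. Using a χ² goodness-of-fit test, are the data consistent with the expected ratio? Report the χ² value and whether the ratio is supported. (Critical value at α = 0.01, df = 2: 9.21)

Total ratio parts = 4. Expected numbers out of 1114:
  red: 1114 × 1/4 = 278.5
  roan: 1114 × 2/4 = 557
  white: 1114 × 1/4 = 278.5
χ² = Σ (O − E)² / E
  red: (202 − 278.5)² / 278.5 = 21.0135
  roan: (581 − 557)² / 557 = 1.0341
  white: (331 − 278.5)² / 278.5 = 9.8968
χ² = 21.0135 + 1.0341 + 9.8968 = 31.9444 ≈ 31.944
Degrees of freedom = 3 − 1 = 2; critical value at α = 0.01 is 9.21.
Since 31.944 > 9.21, we reject the null hypothesis — the data do not fit the 1:2:1 ratio.

31.944; not consistent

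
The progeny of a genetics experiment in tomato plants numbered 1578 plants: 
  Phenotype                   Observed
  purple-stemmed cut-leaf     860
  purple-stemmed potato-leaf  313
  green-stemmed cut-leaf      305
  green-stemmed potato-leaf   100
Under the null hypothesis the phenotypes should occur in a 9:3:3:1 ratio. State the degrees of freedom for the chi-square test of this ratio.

3

A goodness-of-fit test with 4 phenotype classes has df = 4 − 1 = 3.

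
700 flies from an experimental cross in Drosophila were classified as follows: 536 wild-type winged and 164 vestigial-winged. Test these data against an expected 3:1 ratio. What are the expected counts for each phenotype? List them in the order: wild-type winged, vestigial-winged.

Under the 3:1 hypothesis (Σ ratio = 4, N = 700):
  wild-type winged: 700 × 3/4 = 525
  vestigial-winged: 700 × 1/4 = 175

525, 175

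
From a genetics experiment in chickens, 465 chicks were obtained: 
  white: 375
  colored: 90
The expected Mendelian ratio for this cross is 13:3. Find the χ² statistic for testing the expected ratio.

Total ratio parts = 16. Expected numbers out of 465:
  white: 465 × 13/16 = 377.8125
  colored: 465 × 3/16 = 87.1875
χ² = Σ (O − E)² / E
  white: (375 − 377.8125)² / 377.8125 = 0.0209
  colored: (90 − 87.1875)² / 87.1875 = 0.0907
χ² = 0.0209 + 0.0907 = 0.1116 ≈ 0.112

0.112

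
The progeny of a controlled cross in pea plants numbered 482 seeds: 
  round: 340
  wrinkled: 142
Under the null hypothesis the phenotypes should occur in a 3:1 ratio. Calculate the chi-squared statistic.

5.115

Total ratio parts = 4. Expected numbers out of 482:
  round: 482 × 3/4 = 361.5
  wrinkled: 482 × 1/4 = 120.5
χ² = Σ (O − E)² / E
  round: (340 − 361.5)² / 361.5 = 1.2787
  wrinkled: (142 − 120.5)² / 120.5 = 3.8361
χ² = 1.2787 + 3.8361 = 5.1148 ≈ 5.115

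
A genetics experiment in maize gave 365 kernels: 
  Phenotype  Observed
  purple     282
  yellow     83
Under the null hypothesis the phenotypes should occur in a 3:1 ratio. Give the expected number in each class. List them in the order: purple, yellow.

Under the 3:1 hypothesis (Σ ratio = 4, N = 365):
  purple: 365 × 3/4 = 273.75
  yellow: 365 × 1/4 = 91.25

273.75, 91.25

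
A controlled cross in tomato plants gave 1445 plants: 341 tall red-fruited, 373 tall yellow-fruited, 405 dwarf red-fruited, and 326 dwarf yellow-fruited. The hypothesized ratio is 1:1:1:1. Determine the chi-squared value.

The 1:1:1:1 ratio has 4 parts, so with N = 1445 the expected counts are:
  tall red-fruited: 1445 × 1/4 = 361.25
  tall yellow-fruited: 1445 × 1/4 = 361.25
  dwarf red-fruited: 1445 × 1/4 = 361.25
  dwarf yellow-fruited: 1445 × 1/4 = 361.25
χ² = Σ (O − E)² / E
  tall red-fruited: (341 − 361.25)² / 361.25 = 1.1351
  tall yellow-fruited: (373 − 361.25)² / 361.25 = 0.3822
  dwarf red-fruited: (405 − 361.25)² / 361.25 = 5.2984
  dwarf yellow-fruited: (326 − 361.25)² / 361.25 = 3.4396
χ² = 1.1351 + 0.3822 + 5.2984 + 3.4396 = 10.2553 ≈ 10.255

10.255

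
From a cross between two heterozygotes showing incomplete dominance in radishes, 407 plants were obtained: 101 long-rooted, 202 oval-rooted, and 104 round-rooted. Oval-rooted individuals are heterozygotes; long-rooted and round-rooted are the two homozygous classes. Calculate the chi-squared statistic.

With incomplete dominance, a heterozygote × heterozygote cross gives a 1:2:1 phenotypic ratio.
Under the 1:2:1 hypothesis (Σ ratio = 4, N = 407):
  long-rooted: 407 × 1/4 = 101.75
  oval-rooted: 407 × 2/4 = 203.5
  round-rooted: 407 × 1/4 = 101.75
χ² = Σ (O − E)² / E
  long-rooted: (101 − 101.75)² / 101.75 = 0.0055
  oval-rooted: (202 − 203.5)² / 203.5 = 0.0111
  round-rooted: (104 − 101.75)² / 101.75 = 0.0498
χ² = 0.0055 + 0.0111 + 0.0498 = 0.0664 ≈ 0.066

0.066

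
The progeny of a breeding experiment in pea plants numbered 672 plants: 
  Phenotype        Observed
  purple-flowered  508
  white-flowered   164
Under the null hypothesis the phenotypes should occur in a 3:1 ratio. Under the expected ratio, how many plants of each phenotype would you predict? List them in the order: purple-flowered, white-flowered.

504, 168

Under the 3:1 hypothesis (Σ ratio = 4, N = 672):
  purple-flowered: 672 × 3/4 = 504
  white-flowered: 672 × 1/4 = 168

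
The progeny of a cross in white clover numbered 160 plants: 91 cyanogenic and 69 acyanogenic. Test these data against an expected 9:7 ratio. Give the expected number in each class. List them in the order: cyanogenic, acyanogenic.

The 9:7 ratio has 16 parts, so with N = 160 the expected counts are:
  cyanogenic: 160 × 9/16 = 90
  acyanogenic: 160 × 7/16 = 70

90, 70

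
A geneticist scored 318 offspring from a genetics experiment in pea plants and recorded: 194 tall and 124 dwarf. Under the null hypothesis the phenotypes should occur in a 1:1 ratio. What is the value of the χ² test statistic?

15.409

Under the 1:1 hypothesis (Σ ratio = 2, N = 318):
  tall: 318 × 1/2 = 159
  dwarf: 318 × 1/2 = 159
χ² = Σ (O − E)² / E
  tall: (194 − 159)² / 159 = 7.7044
  dwarf: (124 − 159)² / 159 = 7.7044
χ² = 7.7044 + 7.7044 = 15.4088 ≈ 15.409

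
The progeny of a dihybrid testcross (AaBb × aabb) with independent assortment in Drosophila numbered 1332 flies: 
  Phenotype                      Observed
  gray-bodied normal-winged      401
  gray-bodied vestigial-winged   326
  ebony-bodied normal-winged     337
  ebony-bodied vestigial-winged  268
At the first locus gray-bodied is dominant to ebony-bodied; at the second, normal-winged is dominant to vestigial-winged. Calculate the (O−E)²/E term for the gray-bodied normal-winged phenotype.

A dihybrid testcross with independent assortment gives a 1:1:1:1 ratio.
Expected counts for N = 1332 under a 1:1:1:1 ratio (total parts = 4):
  gray-bodied normal-winged: 1332 × 1/4 = 333
  gray-bodied vestigial-winged: 1332 × 1/4 = 333
  ebony-bodied normal-winged: 1332 × 1/4 = 333
  ebony-bodied vestigial-winged: 1332 × 1/4 = 333
Contribution of gray-bodied normal-winged: (401 − 333)² / 333 = 13.8859

13.886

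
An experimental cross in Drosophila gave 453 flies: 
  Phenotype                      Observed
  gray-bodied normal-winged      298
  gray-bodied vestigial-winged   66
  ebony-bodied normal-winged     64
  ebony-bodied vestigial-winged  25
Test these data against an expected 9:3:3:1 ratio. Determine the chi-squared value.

Total ratio parts = 16. Expected numbers out of 453:
  gray-bodied normal-winged: 453 × 9/16 = 254.8125
  gray-bodied vestigial-winged: 453 × 3/16 = 84.9375
  ebony-bodied normal-winged: 453 × 3/16 = 84.9375
  ebony-bodied vestigial-winged: 453 × 1/16 = 28.3125
χ² = Σ (O − E)² / E
  gray-bodied normal-winged: (298 − 254.8125)² / 254.8125 = 7.3197
  gray-bodied vestigial-winged: (66 − 84.9375)² / 84.9375 = 4.2223
  ebony-bodied normal-winged: (64 − 84.9375)² / 84.9375 = 5.1612
  ebony-bodied vestigial-winged: (25 − 28.3125)² / 28.3125 = 0.3876
χ² = 7.3197 + 4.2223 + 5.1612 + 0.3876 = 17.0908 ≈ 17.091

17.091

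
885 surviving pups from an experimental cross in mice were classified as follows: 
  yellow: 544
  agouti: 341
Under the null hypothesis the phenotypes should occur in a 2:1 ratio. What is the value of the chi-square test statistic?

10.759

Expected counts for N = 885 under a 2:1 ratio (total parts = 3):
  yellow: 885 × 2/3 = 590
  agouti: 885 × 1/3 = 295
χ² = Σ (O − E)² / E
  yellow: (544 − 590)² / 590 = 3.5864
  agouti: (341 − 295)² / 295 = 7.1729
χ² = 3.5864 + 7.1729 = 10.7593 ≈ 10.759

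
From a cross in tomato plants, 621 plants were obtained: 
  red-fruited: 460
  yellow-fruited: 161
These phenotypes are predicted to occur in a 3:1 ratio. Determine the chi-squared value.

Expected counts for N = 621 under a 3:1 ratio (total parts = 4):
  red-fruited: 621 × 3/4 = 465.75
  yellow-fruited: 621 × 1/4 = 155.25
χ² = Σ (O − E)² / E
  red-fruited: (460 − 465.75)² / 465.75 = 0.0710
  yellow-fruited: (161 − 155.25)² / 155.25 = 0.2130
χ² = 0.0710 + 0.2130 = 0.284

0.284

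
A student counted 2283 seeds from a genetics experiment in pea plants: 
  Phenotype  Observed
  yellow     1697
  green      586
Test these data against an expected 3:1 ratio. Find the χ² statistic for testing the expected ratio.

The 3:1 ratio has 4 parts, so with N = 2283 the expected counts are:
  yellow: 2283 × 3/4 = 1712.25
  green: 2283 × 1/4 = 570.75
χ² = Σ (O − E)² / E
  yellow: (1697 − 1712.25)² / 1712.25 = 0.1358
  green: (586 − 570.75)² / 570.75 = 0.4075
χ² = 0.1358 + 0.4075 = 0.5433 ≈ 0.543

0.543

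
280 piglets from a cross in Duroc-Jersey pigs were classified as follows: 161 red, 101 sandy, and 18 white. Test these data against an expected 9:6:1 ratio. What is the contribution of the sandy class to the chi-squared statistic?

0.152

The 9:6:1 ratio has 16 parts, so with N = 280 the expected counts are:
  red: 280 × 9/16 = 157.5
  sandy: 280 × 6/16 = 105
  white: 280 × 1/16 = 17.5
Contribution of sandy: (101 − 105)² / 105 = 0.1524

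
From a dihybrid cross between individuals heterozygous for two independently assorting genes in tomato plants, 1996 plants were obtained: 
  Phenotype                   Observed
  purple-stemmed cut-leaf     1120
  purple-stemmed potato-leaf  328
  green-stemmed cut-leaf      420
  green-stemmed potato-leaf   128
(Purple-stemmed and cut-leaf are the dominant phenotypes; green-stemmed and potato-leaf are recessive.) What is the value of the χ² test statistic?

A dihybrid F₂ with independent assortment and complete dominance at both loci gives a 9:3:3:1 phenotypic ratio.
Under the 9:3:3:1 hypothesis (Σ ratio = 16, N = 1996):
  purple-stemmed cut-leaf: 1996 × 9/16 = 1122.75
  purple-stemmed potato-leaf: 1996 × 3/16 = 374.25
  green-stemmed cut-leaf: 1996 × 3/16 = 374.25
  green-stemmed potato-leaf: 1996 × 1/16 = 124.75
χ² = Σ (O − E)² / E
  purple-stemmed cut-leaf: (1120 − 1122.75)² / 1122.75 = 0.0067
  purple-stemmed potato-leaf: (328 − 374.25)² / 374.25 = 5.7156
  green-stemmed cut-leaf: (420 − 374.25)² / 374.25 = 5.5927
  green-stemmed potato-leaf: (128 − 124.75)² / 124.75 = 0.0847
χ² = 0.0067 + 5.7156 + 5.5927 + 0.0847 = 11.3997 ≈ 11.400

11.400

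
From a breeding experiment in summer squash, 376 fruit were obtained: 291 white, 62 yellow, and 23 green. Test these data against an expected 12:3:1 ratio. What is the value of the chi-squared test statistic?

The 12:3:1 ratio has 16 parts, so with N = 376 the expected counts are:
  white: 376 × 12/16 = 282
  yellow: 376 × 3/16 = 70.5
  green: 376 × 1/16 = 23.5
χ² = Σ (O − E)² / E
  white: (291 − 282)² / 282 = 0.2872
  yellow: (62 − 70.5)² / 70.5 = 1.0248
  green: (23 − 23.5)² / 23.5 = 0.0106
χ² = 0.2872 + 1.0248 + 0.0106 = 1.3226 ≈ 1.323

1.323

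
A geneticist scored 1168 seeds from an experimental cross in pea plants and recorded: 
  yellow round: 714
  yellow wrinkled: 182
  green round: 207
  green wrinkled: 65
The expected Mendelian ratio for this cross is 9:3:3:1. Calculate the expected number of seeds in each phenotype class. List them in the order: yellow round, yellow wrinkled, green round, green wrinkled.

Total ratio parts = 16. Expected numbers out of 1168:
  yellow round: 1168 × 9/16 = 657
  yellow wrinkled: 1168 × 3/16 = 219
  green round: 1168 × 3/16 = 219
  green wrinkled: 1168 × 1/16 = 73

657, 219, 219, 73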